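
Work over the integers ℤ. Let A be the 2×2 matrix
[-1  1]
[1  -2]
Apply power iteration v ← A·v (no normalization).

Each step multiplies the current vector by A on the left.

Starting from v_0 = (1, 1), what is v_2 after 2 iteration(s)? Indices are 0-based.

v_0 = (1, 1).
v_1 = A·v_0 = (0, -1).
v_2 = A·v_1 = (-1, 2).

v_2 = (-1, 2)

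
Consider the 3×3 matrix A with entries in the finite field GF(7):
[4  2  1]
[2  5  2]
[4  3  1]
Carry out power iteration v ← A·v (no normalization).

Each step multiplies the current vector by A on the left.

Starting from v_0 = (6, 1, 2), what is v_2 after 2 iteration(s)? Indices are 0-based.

v_2 = (1, 2, 1)

v_0 = (6, 1, 2).
v_1 = A·v_0 = (0, 0, 1).
v_2 = A·v_1 = (1, 2, 1).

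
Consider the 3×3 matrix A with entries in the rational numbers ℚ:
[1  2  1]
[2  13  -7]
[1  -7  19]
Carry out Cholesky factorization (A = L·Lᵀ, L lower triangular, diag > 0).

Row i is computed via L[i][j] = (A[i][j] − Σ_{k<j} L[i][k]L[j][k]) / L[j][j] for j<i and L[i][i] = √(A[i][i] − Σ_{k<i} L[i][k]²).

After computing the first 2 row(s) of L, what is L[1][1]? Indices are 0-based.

L[1][1] = 3

Step 1: L[0][0] = √(1) = 1.
  L[1][0] = (2) / L[0][0] = 2.
Step 2: L[1][1] = √(9) = 3.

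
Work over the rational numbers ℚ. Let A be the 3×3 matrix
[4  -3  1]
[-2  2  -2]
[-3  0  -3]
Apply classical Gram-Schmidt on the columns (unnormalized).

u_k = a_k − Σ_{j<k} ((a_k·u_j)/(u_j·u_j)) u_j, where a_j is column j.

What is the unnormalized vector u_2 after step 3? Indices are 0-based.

u_2 = (-108/121, -162/121, -36/121)

Step 1: u_0 = a_0 = (4, -2, -3).
Step 2: u_1 = a_1 − (-16/29)·u_0 = (-23/29, 26/29, -48/29).
Step 3: u_2 = a_2 − (17/29)·u_0 − (69/121)·u_1 = (-108/121, -162/121, -36/121).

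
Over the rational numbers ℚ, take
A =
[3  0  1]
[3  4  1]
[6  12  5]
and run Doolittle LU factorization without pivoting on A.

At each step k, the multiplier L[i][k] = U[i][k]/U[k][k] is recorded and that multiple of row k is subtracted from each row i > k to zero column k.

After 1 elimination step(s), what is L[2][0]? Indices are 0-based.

[col 0] pivot 3
  R1 -= 1*R0 → (0, 4, 0)  (L[1][0] := 1)
  R2 -= 2*R0 → (0, 12, 3)  (L[2][0] := 2)

L[2][0] = 2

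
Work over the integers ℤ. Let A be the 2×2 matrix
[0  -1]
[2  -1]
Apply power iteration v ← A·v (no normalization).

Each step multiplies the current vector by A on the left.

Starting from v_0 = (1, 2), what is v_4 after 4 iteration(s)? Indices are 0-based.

v_4 = (-4, 4)

v_0 = (1, 2).
v_1 = A·v_0 = (-2, 0).
v_2 = A·v_1 = (0, -4).
v_3 = A·v_2 = (4, 4).
v_4 = A·v_3 = (-4, 4).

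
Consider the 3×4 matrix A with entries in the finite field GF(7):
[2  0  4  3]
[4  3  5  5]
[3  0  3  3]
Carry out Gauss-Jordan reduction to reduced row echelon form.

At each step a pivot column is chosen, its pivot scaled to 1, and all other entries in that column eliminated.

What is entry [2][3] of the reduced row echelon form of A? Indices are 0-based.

pivot(0,0)=2: scale R0 → (1, 0, 2, 5)
  clear (1,0): R1 −= (4)R0 → (0, 3, 4, 6)
  clear (2,0): R2 −= (3)R0 → (0, 0, 4, 2)
pivot(1,1)=3: scale R1 → (0, 1, 6, 2)
pivot(2,2)=4: scale R2 → (0, 0, 1, 4)
  clear (0,2): R0 −= (2)R2 → (1, 0, 0, 4)
  clear (1,2): R1 −= (6)R2 → (0, 1, 0, 6)

M[2][3] = 4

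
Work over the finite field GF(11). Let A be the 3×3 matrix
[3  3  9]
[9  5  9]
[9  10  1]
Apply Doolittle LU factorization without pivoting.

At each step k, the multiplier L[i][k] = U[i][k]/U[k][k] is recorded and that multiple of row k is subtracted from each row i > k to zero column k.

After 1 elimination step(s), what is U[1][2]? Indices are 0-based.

k=0: U[0][0]=3
  eliminate (1,0): mult=3, new row 1: (0, 7, 4); set L[1][0]=3
  eliminate (2,0): mult=3, new row 2: (0, 1, 7); set L[2][0]=3

U[1][2] = 4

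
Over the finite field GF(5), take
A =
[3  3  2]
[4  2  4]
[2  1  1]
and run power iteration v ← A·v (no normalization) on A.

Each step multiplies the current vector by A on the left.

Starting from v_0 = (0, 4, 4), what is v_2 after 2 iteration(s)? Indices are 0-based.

v_0 = (0, 4, 4).
v_1 = A·v_0 = (0, 4, 3).
v_2 = A·v_1 = (3, 0, 2).

v_2 = (3, 0, 2)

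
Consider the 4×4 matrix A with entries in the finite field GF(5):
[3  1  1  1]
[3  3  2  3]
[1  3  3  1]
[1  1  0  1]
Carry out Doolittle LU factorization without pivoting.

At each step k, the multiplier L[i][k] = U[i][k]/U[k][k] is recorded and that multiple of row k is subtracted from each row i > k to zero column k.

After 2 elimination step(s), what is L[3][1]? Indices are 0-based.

k=0: U[0][0]=3
  eliminate (1,0): mult=1, new row 1: (0, 2, 1, 2); set L[1][0]=1
  eliminate (2,0): mult=2, new row 2: (0, 1, 1, 4); set L[2][0]=2
  eliminate (3,0): mult=2, new row 3: (0, 4, 3, 4); set L[3][0]=2
k=1: U[1][1]=2
  eliminate (2,1): mult=3, new row 2: (0, 0, 3, 3); set L[2][1]=3
  eliminate (3,1): mult=2, new row 3: (0, 0, 1, 0); set L[3][1]=2

L[3][1] = 2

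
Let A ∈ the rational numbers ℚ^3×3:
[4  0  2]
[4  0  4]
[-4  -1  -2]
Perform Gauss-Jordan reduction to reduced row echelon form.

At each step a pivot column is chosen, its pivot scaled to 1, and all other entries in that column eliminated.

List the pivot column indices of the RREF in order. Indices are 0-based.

pivot(0,0)=4: scale R0 → (1, 0, 1/2)
  clear (1,0): R1 −= (4)R0 → (0, 0, 2)
  clear (2,0): R2 −= (-4)R0 → (0, -1, 0)
pivot(1,1): swap R1↔R2
pivot(1,1)=-1: scale R1 → (0, 1, 0)
pivot(2,2)=2: scale R2 → (0, 0, 1)
  clear (0,2): R0 −= (1/2)R2 → (1, 0, 0)

pivot columns: 0, 1, 2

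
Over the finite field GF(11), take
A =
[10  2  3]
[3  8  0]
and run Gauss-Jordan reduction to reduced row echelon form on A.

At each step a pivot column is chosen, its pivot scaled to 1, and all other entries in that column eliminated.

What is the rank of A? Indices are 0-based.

pivot(0,0)=10: scale R0 → (1, 9, 8)
  clear (1,0): R1 −= (3)R0 → (0, 3, 9)
pivot(1,1)=3: scale R1 → (0, 1, 3)
  clear (0,1): R0 −= (9)R1 → (1, 0, 3)

rank = 2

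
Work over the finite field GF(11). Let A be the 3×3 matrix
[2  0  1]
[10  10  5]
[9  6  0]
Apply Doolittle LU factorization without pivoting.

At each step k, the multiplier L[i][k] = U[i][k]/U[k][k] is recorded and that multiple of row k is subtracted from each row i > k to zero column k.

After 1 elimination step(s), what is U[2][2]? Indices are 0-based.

[col 0] pivot 2
  R1 -= 5*R0 → (0, 10, 0)  (L[1][0] := 5)
  R2 -= 10*R0 → (0, 6, 1)  (L[2][0] := 10)

U[2][2] = 1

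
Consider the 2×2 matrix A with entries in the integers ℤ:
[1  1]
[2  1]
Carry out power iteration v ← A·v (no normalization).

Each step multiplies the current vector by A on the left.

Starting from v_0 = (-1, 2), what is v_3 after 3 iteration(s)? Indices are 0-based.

v_3 = (3, 4)

v_0 = (-1, 2).
v_1 = A·v_0 = (1, 0).
v_2 = A·v_1 = (1, 2).
v_3 = A·v_2 = (3, 4).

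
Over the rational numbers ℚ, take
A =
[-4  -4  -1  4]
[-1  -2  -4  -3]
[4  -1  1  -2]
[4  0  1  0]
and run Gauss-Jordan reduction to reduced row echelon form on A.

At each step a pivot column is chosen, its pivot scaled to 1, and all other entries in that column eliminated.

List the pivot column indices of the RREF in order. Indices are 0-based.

step 1: normalize row 0 (÷-4) = (1, 1, 1/4, -1)
  row 1: subtract -1×row0 = (0, -1, -15/4, -4)
  row 2: subtract 4×row0 = (0, -5, 0, 2)
  row 3: subtract 4×row0 = (0, -4, 0, 4)
step 2: normalize row 1 (÷-1) = (0, 1, 15/4, 4)
  row 0: subtract 1×row1 = (1, 0, -7/2, -5)
  row 2: subtract -5×row1 = (0, 0, 75/4, 22)
  row 3: subtract -4×row1 = (0, 0, 15, 20)
step 3: normalize row 2 (÷75/4) = (0, 0, 1, 88/75)
  row 0: subtract -7/2×row2 = (1, 0, 0, -67/75)
  row 1: subtract 15/4×row2 = (0, 1, 0, -2/5)
  row 3: subtract 15×row2 = (0, 0, 0, 12/5)
step 4: normalize row 3 (÷12/5) = (0, 0, 0, 1)
  row 0: subtract -67/75×row3 = (1, 0, 0, 0)
  row 1: subtract -2/5×row3 = (0, 1, 0, 0)
  row 2: subtract 88/75×row3 = (0, 0, 1, 0)

pivot columns: 0, 1, 2, 3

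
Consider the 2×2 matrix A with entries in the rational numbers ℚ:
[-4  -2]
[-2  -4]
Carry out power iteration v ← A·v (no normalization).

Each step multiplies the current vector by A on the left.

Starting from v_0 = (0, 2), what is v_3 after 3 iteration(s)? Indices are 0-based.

v_3 = (-208, -224)

v_0 = (0, 2).
v_1 = A·v_0 = (-4, -8).
v_2 = A·v_1 = (32, 40).
v_3 = A·v_2 = (-208, -224).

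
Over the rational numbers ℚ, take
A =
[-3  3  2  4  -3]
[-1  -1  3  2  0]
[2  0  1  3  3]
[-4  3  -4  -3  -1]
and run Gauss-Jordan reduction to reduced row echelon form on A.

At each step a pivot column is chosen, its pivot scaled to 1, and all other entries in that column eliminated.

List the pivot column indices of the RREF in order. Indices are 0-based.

[1] R0 /= -3  ⇒  (1, -1, -2/3, -4/3, 1)
     R1 -= -1·R0  ⇒  (0, -2, 7/3, 2/3, 1)
     R2 -= 2·R0  ⇒  (0, 2, 7/3, 17/3, 1)
     R3 -= -4·R0  ⇒  (0, -1, -20/3, -25/3, 3)
[2] R1 /= -2  ⇒  (0, 1, -7/6, -1/3, -1/2)
     R0 -= -1·R1  ⇒  (1, 0, -11/6, -5/3, 1/2)
     R2 -= 2·R1  ⇒  (0, 0, 14/3, 19/3, 2)
     R3 -= -1·R1  ⇒  (0, 0, -47/6, -26/3, 5/2)
[3] R2 /= 14/3  ⇒  (0, 0, 1, 19/14, 3/7)
     R0 -= -11/6·R2  ⇒  (1, 0, 0, 23/28, 9/7)
     R1 -= -7/6·R2  ⇒  (0, 1, 0, 5/4, 0)
     R3 -= -47/6·R2  ⇒  (0, 0, 0, 55/28, 41/7)
[4] R3 /= 55/28  ⇒  (0, 0, 0, 1, 164/55)
     R0 -= 23/28·R3  ⇒  (1, 0, 0, 0, -64/55)
     R1 -= 5/4·R3  ⇒  (0, 1, 0, 0, -41/11)
     R2 -= 19/14·R3  ⇒  (0, 0, 1, 0, -199/55)

pivot columns: 0, 1, 2, 3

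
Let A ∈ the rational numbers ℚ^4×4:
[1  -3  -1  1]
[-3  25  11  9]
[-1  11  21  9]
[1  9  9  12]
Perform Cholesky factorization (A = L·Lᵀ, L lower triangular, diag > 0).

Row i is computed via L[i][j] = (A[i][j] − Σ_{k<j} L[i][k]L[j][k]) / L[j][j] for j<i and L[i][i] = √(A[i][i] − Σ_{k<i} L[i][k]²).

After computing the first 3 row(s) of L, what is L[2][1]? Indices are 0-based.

Step 1: L[0][0] = √(1) = 1.
  L[1][0] = (-3) / L[0][0] = -3.
Step 2: L[1][1] = √(16) = 4.
  L[2][0] = (-1) / L[0][0] = -1.
  L[2][1] = (8) / L[1][1] = 2.
Step 3: L[2][2] = √(16) = 4.

L[2][1] = 2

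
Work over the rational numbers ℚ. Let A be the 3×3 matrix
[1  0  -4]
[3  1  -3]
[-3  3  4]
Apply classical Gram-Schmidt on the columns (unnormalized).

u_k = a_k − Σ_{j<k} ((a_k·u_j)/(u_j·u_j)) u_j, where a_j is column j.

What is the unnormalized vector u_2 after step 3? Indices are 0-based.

u_2 = (-30/11, 15/22, -5/22)

Step 1: u_0 = a_0 = (1, 3, -3).
Step 2: u_1 = a_1 − (-6/19)·u_0 = (6/19, 37/19, 39/19).
Step 3: u_2 = a_2 − (-25/19)·u_0 − (3/22)·u_1 = (-30/11, 15/22, -5/22).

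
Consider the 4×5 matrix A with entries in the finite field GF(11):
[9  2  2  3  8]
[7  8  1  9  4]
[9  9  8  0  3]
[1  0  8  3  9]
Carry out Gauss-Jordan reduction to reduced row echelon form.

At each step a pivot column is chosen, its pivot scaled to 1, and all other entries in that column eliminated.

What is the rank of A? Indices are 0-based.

rank = 4

[1] R0 /= 9  ⇒  (1, 10, 10, 4, 7)
     R1 -= 7·R0  ⇒  (0, 4, 8, 3, 10)
     R2 -= 9·R0  ⇒  (0, 7, 6, 8, 6)
     R3 -= 1·R0  ⇒  (0, 1, 9, 10, 2)
[2] R1 /= 4  ⇒  (0, 1, 2, 9, 8)
     R0 -= 10·R1  ⇒  (1, 0, 1, 2, 4)
     R2 -= 7·R1  ⇒  (0, 0, 3, 0, 5)
     R3 -= 1·R1  ⇒  (0, 0, 7, 1, 5)
[3] R2 /= 3  ⇒  (0, 0, 1, 0, 9)
     R0 -= 1·R2  ⇒  (1, 0, 0, 2, 6)
     R1 -= 2·R2  ⇒  (0, 1, 0, 9, 1)
     R3 -= 7·R2  ⇒  (0, 0, 0, 1, 8)
[4] R3 /= 1  ⇒  (0, 0, 0, 1, 8)
     R0 -= 2·R3  ⇒  (1, 0, 0, 0, 1)
     R1 -= 9·R3  ⇒  (0, 1, 0, 0, 6)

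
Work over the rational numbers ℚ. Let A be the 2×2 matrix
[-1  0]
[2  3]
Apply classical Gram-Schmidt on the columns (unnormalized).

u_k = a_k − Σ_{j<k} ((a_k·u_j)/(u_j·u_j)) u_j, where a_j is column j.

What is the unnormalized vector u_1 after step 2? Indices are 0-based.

Step 1: u_0 = a_0 = (-1, 2).
Step 2: u_1 = a_1 − (6/5)·u_0 = (6/5, 3/5).

u_1 = (6/5, 3/5)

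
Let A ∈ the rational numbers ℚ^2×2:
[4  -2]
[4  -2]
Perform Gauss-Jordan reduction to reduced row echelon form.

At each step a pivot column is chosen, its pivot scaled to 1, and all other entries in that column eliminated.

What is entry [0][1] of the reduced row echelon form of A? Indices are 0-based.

step 1: normalize row 0 (÷4) = (1, -1/2)
  row 1: subtract 4×row0 = (0, 0)
skip col 1 (zero from row 1)

M[0][1] = -1/2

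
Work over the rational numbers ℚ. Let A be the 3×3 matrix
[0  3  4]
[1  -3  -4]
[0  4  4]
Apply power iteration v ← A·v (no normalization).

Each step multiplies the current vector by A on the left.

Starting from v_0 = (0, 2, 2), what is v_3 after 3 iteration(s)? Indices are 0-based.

v_0 = (0, 2, 2).
v_1 = A·v_0 = (14, -14, 16).
v_2 = A·v_1 = (22, -8, 8).
v_3 = A·v_2 = (8, 14, 0).

v_3 = (8, 14, 0)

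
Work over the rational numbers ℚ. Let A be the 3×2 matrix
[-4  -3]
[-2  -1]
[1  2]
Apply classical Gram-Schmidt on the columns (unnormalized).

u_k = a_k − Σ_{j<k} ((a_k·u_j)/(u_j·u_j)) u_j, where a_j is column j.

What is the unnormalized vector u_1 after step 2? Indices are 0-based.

Step 1: u_0 = a_0 = (-4, -2, 1).
Step 2: u_1 = a_1 − (16/21)·u_0 = (1/21, 11/21, 26/21).

u_1 = (1/21, 11/21, 26/21)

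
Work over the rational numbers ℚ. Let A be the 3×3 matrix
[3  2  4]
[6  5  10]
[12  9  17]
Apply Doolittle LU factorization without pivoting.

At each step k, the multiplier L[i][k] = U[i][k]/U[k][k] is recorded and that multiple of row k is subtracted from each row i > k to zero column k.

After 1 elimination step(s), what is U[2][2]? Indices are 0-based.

k=0: U[0][0]=3
  eliminate (1,0): mult=2, new row 1: (0, 1, 2); set L[1][0]=2
  eliminate (2,0): mult=4, new row 2: (0, 1, 1); set L[2][0]=4

U[2][2] = 1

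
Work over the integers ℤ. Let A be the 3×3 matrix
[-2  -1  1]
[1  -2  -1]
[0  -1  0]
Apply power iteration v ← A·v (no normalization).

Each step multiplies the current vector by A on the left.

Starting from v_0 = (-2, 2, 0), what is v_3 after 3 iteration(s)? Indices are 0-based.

v_3 = (-10, -38, -16)

v_0 = (-2, 2, 0).
v_1 = A·v_0 = (2, -6, -2).
v_2 = A·v_1 = (0, 16, 6).
v_3 = A·v_2 = (-10, -38, -16).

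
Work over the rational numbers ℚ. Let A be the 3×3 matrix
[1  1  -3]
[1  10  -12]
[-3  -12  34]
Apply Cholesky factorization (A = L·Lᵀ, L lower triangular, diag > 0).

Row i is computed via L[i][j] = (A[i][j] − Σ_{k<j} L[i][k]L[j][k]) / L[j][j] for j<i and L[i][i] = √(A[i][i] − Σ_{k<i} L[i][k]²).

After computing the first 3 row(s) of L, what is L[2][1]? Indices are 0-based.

Step 1: L[0][0] = √(1) = 1.
  L[1][0] = (1) / L[0][0] = 1.
Step 2: L[1][1] = √(9) = 3.
  L[2][0] = (-3) / L[0][0] = -3.
  L[2][1] = (-9) / L[1][1] = -3.
Step 3: L[2][2] = √(16) = 4.

L[2][1] = -3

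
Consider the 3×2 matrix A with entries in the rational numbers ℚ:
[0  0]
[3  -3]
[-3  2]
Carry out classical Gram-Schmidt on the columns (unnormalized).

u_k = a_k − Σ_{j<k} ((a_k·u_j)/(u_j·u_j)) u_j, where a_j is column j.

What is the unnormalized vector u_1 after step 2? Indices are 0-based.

u_1 = (0, -1/2, -1/2)

Step 1: u_0 = a_0 = (0, 3, -3).
Step 2: u_1 = a_1 − (-5/6)·u_0 = (0, -1/2, -1/2).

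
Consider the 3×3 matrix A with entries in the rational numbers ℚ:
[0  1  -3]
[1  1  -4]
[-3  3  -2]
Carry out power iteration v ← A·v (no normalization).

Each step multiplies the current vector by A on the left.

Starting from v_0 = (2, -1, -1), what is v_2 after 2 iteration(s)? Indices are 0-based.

v_2 = (26, 35, 23)

v_0 = (2, -1, -1).
v_1 = A·v_0 = (2, 5, -7).
v_2 = A·v_1 = (26, 35, 23).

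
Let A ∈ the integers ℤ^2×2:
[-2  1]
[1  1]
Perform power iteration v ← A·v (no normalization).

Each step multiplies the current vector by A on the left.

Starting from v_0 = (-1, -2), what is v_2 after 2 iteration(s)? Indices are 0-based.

v_2 = (-3, -3)

v_0 = (-1, -2).
v_1 = A·v_0 = (0, -3).
v_2 = A·v_1 = (-3, -3).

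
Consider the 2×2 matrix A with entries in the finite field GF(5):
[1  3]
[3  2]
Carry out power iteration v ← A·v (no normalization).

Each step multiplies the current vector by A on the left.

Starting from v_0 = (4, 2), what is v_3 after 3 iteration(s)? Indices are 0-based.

v_0 = (4, 2).
v_1 = A·v_0 = (0, 1).
v_2 = A·v_1 = (3, 2).
v_3 = A·v_2 = (4, 3).

v_3 = (4, 3)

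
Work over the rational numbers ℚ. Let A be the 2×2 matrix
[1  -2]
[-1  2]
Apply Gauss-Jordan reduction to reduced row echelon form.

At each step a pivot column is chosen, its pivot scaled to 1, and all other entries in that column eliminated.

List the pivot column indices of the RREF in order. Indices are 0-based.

pivot(0,0)=1: scale R0 → (1, -2)
  clear (1,0): R1 −= (-1)R0 → (0, 0)
col 1: no nonzero at/below row 1; advance.

pivot columns: 0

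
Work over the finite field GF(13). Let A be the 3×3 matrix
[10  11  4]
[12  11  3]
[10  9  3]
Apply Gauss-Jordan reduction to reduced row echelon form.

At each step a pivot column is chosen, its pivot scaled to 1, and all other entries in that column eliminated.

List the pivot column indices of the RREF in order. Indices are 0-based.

pivot columns: 0, 1, 2

pivot(0,0)=10: scale R0 → (1, 5, 3)
  clear (1,0): R1 −= (12)R0 → (0, 3, 6)
  clear (2,0): R2 −= (10)R0 → (0, 11, 12)
pivot(1,1)=3: scale R1 → (0, 1, 2)
  clear (0,1): R0 −= (5)R1 → (1, 0, 6)
  clear (2,1): R2 −= (11)R1 → (0, 0, 3)
pivot(2,2)=3: scale R2 → (0, 0, 1)
  clear (0,2): R0 −= (6)R2 → (1, 0, 0)
  clear (1,2): R1 −= (2)R2 → (0, 1, 0)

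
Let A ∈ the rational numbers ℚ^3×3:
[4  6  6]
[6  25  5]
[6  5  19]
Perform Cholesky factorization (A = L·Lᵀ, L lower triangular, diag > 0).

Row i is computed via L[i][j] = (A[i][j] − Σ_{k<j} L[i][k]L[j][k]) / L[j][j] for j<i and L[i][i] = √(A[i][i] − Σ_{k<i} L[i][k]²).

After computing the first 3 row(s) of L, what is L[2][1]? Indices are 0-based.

L[2][1] = -1

Step 1: L[0][0] = √(4) = 2.
  L[1][0] = (6) / L[0][0] = 3.
Step 2: L[1][1] = √(16) = 4.
  L[2][0] = (6) / L[0][0] = 3.
  L[2][1] = (-4) / L[1][1] = -1.
Step 3: L[2][2] = √(9) = 3.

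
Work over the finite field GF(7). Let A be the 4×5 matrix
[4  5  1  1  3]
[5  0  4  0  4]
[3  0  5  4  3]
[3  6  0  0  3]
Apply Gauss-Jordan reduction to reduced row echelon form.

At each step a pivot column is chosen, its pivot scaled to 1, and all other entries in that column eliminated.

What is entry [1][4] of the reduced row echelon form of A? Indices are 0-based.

M[1][4] = 4

[1] R0 /= 4  ⇒  (1, 3, 2, 2, 6)
     R1 -= 5·R0  ⇒  (0, 6, 1, 4, 2)
     R2 -= 3·R0  ⇒  (0, 5, 6, 5, 6)
     R3 -= 3·R0  ⇒  (0, 4, 1, 1, 6)
[2] R1 /= 6  ⇒  (0, 1, 6, 3, 5)
     R0 -= 3·R1  ⇒  (1, 0, 5, 0, 5)
     R2 -= 5·R1  ⇒  (0, 0, 4, 4, 2)
     R3 -= 4·R1  ⇒  (0, 0, 5, 3, 0)
[3] R2 /= 4  ⇒  (0, 0, 1, 1, 4)
     R0 -= 5·R2  ⇒  (1, 0, 0, 2, 6)
     R1 -= 6·R2  ⇒  (0, 1, 0, 4, 2)
     R3 -= 5·R2  ⇒  (0, 0, 0, 5, 1)
[4] R3 /= 5  ⇒  (0, 0, 0, 1, 3)
     R0 -= 2·R3  ⇒  (1, 0, 0, 0, 0)
     R1 -= 4·R3  ⇒  (0, 1, 0, 0, 4)
     R2 -= 1·R3  ⇒  (0, 0, 1, 0, 1)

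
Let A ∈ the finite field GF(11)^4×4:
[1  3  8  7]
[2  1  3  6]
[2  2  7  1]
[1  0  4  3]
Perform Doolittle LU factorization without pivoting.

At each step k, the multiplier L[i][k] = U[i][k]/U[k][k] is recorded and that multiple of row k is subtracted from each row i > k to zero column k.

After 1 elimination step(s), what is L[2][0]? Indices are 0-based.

Step 1: pivot at (0,0) is 1.
  row1 ← row1 − (2)·row0  ⇒  L[1][0]=2, U row1=(0, 6, 9, 3)
  row2 ← row2 − (2)·row0  ⇒  L[2][0]=2, U row2=(0, 7, 2, 9)
  row3 ← row3 − (1)·row0  ⇒  L[3][0]=1, U row3=(0, 8, 7, 7)

L[2][0] = 2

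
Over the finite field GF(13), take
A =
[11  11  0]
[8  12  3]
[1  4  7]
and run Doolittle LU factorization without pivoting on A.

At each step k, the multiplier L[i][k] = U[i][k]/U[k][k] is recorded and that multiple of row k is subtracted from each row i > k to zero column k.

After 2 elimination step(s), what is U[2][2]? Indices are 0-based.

U[2][2] = 8

k=0: U[0][0]=11
  eliminate (1,0): mult=9, new row 1: (0, 4, 3); set L[1][0]=9
  eliminate (2,0): mult=6, new row 2: (0, 3, 7); set L[2][0]=6
k=1: U[1][1]=4
  eliminate (2,1): mult=4, new row 2: (0, 0, 8); set L[2][1]=4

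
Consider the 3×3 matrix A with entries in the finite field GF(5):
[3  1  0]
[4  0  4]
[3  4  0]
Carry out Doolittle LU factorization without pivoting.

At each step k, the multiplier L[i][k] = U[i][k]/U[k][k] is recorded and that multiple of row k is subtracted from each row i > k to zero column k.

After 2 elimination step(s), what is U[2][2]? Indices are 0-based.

U[2][2] = 4

k=0: U[0][0]=3
  eliminate (1,0): mult=3, new row 1: (0, 2, 4); set L[1][0]=3
  eliminate (2,0): mult=1, new row 2: (0, 3, 0); set L[2][0]=1
k=1: U[1][1]=2
  eliminate (2,1): mult=4, new row 2: (0, 0, 4); set L[2][1]=4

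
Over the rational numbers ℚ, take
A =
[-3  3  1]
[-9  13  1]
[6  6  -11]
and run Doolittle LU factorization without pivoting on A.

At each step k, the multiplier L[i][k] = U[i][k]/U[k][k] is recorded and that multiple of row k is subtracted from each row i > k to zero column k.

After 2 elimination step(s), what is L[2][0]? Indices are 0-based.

k=0: U[0][0]=-3
  eliminate (1,0): mult=3, new row 1: (0, 4, -2); set L[1][0]=3
  eliminate (2,0): mult=-2, new row 2: (0, 12, -9); set L[2][0]=-2
k=1: U[1][1]=4
  eliminate (2,1): mult=3, new row 2: (0, 0, -3); set L[2][1]=3

L[2][0] = -2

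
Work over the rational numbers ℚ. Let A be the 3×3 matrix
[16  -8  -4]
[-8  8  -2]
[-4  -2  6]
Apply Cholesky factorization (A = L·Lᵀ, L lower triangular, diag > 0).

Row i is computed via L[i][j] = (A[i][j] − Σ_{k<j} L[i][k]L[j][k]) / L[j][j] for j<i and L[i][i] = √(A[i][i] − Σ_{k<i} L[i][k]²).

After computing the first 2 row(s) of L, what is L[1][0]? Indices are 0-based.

L[1][0] = -2

Step 1: L[0][0] = √(16) = 4.
  L[1][0] = (-8) / L[0][0] = -2.
Step 2: L[1][1] = √(4) = 2.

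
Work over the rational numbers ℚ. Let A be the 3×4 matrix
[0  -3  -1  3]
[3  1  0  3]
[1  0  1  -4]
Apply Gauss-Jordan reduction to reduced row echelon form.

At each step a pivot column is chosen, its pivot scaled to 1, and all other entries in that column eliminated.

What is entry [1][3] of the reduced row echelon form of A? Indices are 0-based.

M[1][3] = 3/5

pivot(0,0): swap R0↔R1
pivot(0,0)=3: scale R0 → (1, 1/3, 0, 1)
  clear (2,0): R2 −= (1)R0 → (0, -1/3, 1, -5)
pivot(1,1)=-3: scale R1 → (0, 1, 1/3, -1)
  clear (0,1): R0 −= (1/3)R1 → (1, 0, -1/9, 4/3)
  clear (2,1): R2 −= (-1/3)R1 → (0, 0, 10/9, -16/3)
pivot(2,2)=10/9: scale R2 → (0, 0, 1, -24/5)
  clear (0,2): R0 −= (-1/9)R2 → (1, 0, 0, 4/5)
  clear (1,2): R1 −= (1/3)R2 → (0, 1, 0, 3/5)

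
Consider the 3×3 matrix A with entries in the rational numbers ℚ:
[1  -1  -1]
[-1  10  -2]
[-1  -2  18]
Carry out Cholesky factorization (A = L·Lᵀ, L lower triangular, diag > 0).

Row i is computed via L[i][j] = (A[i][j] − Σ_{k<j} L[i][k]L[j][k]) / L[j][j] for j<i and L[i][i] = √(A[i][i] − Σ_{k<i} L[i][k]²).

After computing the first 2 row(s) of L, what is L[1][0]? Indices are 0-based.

Step 1: L[0][0] = √(1) = 1.
  L[1][0] = (-1) / L[0][0] = -1.
Step 2: L[1][1] = √(9) = 3.

L[1][0] = -1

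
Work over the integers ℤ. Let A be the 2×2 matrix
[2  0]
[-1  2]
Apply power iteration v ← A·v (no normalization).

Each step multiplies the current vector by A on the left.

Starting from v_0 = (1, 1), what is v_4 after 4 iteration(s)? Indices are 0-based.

v_4 = (16, -16)

v_0 = (1, 1).
v_1 = A·v_0 = (2, 1).
v_2 = A·v_1 = (4, 0).
v_3 = A·v_2 = (8, -4).
v_4 = A·v_3 = (16, -16).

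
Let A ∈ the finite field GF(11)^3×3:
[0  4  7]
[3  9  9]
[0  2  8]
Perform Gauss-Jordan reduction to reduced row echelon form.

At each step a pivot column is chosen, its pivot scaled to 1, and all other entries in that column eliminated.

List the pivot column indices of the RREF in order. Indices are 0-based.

pivot(0,0): swap R0↔R1
pivot(0,0)=3: scale R0 → (1, 3, 3)
pivot(1,1)=4: scale R1 → (0, 1, 10)
  clear (0,1): R0 −= (3)R1 → (1, 0, 6)
  clear (2,1): R2 −= (2)R1 → (0, 0, 10)
pivot(2,2)=10: scale R2 → (0, 0, 1)
  clear (0,2): R0 −= (6)R2 → (1, 0, 0)
  clear (1,2): R1 −= (10)R2 → (0, 1, 0)

pivot columns: 0, 1, 2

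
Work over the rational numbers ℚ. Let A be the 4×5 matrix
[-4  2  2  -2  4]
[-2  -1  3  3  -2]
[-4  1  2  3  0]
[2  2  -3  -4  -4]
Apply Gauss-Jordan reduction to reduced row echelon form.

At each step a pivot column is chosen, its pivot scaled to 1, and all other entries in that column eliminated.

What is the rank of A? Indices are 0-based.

[1] R0 /= -4  ⇒  (1, -1/2, -1/2, 1/2, -1)
     R1 -= -2·R0  ⇒  (0, -2, 2, 4, -4)
     R2 -= -4·R0  ⇒  (0, -1, 0, 5, -4)
     R3 -= 2·R0  ⇒  (0, 3, -2, -5, -2)
[2] R1 /= -2  ⇒  (0, 1, -1, -2, 2)
     R0 -= -1/2·R1  ⇒  (1, 0, -1, -1/2, 0)
     R2 -= -1·R1  ⇒  (0, 0, -1, 3, -2)
     R3 -= 3·R1  ⇒  (0, 0, 1, 1, -8)
[3] R2 /= -1  ⇒  (0, 0, 1, -3, 2)
     R0 -= -1·R2  ⇒  (1, 0, 0, -7/2, 2)
     R1 -= -1·R2  ⇒  (0, 1, 0, -5, 4)
     R3 -= 1·R2  ⇒  (0, 0, 0, 4, -10)
[4] R3 /= 4  ⇒  (0, 0, 0, 1, -5/2)
     R0 -= -7/2·R3  ⇒  (1, 0, 0, 0, -27/4)
     R1 -= -5·R3  ⇒  (0, 1, 0, 0, -17/2)
     R2 -= -3·R3  ⇒  (0, 0, 1, 0, -11/2)

rank = 4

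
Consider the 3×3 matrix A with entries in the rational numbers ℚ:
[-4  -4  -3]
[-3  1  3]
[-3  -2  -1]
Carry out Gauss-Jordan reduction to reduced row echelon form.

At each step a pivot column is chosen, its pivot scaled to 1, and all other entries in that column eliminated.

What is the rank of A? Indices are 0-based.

pivot(0,0)=-4: scale R0 → (1, 1, 3/4)
  clear (1,0): R1 −= (-3)R0 → (0, 4, 21/4)
  clear (2,0): R2 −= (-3)R0 → (0, 1, 5/4)
pivot(1,1)=4: scale R1 → (0, 1, 21/16)
  clear (0,1): R0 −= (1)R1 → (1, 0, -9/16)
  clear (2,1): R2 −= (1)R1 → (0, 0, -1/16)
pivot(2,2)=-1/16: scale R2 → (0, 0, 1)
  clear (0,2): R0 −= (-9/16)R2 → (1, 0, 0)
  clear (1,2): R1 −= (21/16)R2 → (0, 1, 0)

rank = 3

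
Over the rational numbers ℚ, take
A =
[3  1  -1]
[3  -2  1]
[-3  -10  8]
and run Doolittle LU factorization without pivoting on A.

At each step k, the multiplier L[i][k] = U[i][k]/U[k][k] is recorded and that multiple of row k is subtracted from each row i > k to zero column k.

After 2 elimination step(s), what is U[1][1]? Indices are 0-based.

[col 0] pivot 3
  R1 -= 1*R0 → (0, -3, 2)  (L[1][0] := 1)
  R2 -= -1*R0 → (0, -9, 7)  (L[2][0] := -1)
[col 1] pivot -3
  R2 -= 3*R1 → (0, 0, 1)  (L[2][1] := 3)

U[1][1] = -3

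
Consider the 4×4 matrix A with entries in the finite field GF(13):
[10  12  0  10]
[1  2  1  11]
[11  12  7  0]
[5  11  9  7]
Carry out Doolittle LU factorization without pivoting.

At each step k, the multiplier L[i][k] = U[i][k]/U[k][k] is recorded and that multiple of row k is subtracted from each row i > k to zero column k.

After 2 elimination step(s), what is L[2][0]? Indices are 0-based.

L[2][0] = 5

Step 1: pivot at (0,0) is 10.
  row1 ← row1 − (4)·row0  ⇒  L[1][0]=4, U row1=(0, 6, 1, 10)
  row2 ← row2 − (5)·row0  ⇒  L[2][0]=5, U row2=(0, 4, 7, 2)
  row3 ← row3 − (7)·row0  ⇒  L[3][0]=7, U row3=(0, 5, 9, 2)
Step 2: pivot at (1,1) is 6.
  row2 ← row2 − (5)·row1  ⇒  L[2][1]=5, U row2=(0, 0, 2, 4)
  row3 ← row3 − (3)·row1  ⇒  L[3][1]=3, U row3=(0, 0, 6, 11)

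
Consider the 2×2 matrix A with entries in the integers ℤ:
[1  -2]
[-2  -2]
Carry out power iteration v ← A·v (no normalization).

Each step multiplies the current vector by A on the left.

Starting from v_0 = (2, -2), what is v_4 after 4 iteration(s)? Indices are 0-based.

v_0 = (2, -2).
v_1 = A·v_0 = (6, 0).
v_2 = A·v_1 = (6, -12).
v_3 = A·v_2 = (30, 12).
v_4 = A·v_3 = (6, -84).

v_4 = (6, -84)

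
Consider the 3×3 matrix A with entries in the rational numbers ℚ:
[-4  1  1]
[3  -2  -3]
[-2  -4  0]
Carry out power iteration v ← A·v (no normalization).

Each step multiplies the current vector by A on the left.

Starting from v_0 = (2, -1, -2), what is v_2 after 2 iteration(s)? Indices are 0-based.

v_2 = (58, -61, -34)

v_0 = (2, -1, -2).
v_1 = A·v_0 = (-11, 14, 0).
v_2 = A·v_1 = (58, -61, -34).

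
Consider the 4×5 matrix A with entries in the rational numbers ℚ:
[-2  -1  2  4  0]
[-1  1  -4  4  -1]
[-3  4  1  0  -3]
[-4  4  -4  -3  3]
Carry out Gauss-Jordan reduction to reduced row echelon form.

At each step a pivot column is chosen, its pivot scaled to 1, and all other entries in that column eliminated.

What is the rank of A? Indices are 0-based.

rank = 4

[1] R0 /= -2  ⇒  (1, 1/2, -1, -2, 0)
     R1 -= -1·R0  ⇒  (0, 3/2, -5, 2, -1)
     R2 -= -3·R0  ⇒  (0, 11/2, -2, -6, -3)
     R3 -= -4·R0  ⇒  (0, 6, -8, -11, 3)
[2] R1 /= 3/2  ⇒  (0, 1, -10/3, 4/3, -2/3)
     R0 -= 1/2·R1  ⇒  (1, 0, 2/3, -8/3, 1/3)
     R2 -= 11/2·R1  ⇒  (0, 0, 49/3, -40/3, 2/3)
     R3 -= 6·R1  ⇒  (0, 0, 12, -19, 7)
[3] R2 /= 49/3  ⇒  (0, 0, 1, -40/49, 2/49)
     R0 -= 2/3·R2  ⇒  (1, 0, 0, -104/49, 15/49)
     R1 -= -10/3·R2  ⇒  (0, 1, 0, -68/49, -26/49)
     R3 -= 12·R2  ⇒  (0, 0, 0, -451/49, 319/49)
[4] R3 /= -451/49  ⇒  (0, 0, 0, 1, -29/41)
     R0 -= -104/49·R3  ⇒  (1, 0, 0, 0, -49/41)
     R1 -= -68/49·R3  ⇒  (0, 1, 0, 0, -62/41)
     R2 -= -40/49·R3  ⇒  (0, 0, 1, 0, -22/41)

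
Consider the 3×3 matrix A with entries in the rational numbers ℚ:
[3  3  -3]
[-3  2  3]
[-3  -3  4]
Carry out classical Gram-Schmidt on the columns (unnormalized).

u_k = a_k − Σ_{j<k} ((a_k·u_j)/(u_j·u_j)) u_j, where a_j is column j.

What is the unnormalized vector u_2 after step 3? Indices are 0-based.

u_2 = (1/2, 0, 1/2)

Step 1: u_0 = a_0 = (3, -3, -3).
Step 2: u_1 = a_1 − (4/9)·u_0 = (5/3, 10/3, -5/3).
Step 3: u_2 = a_2 − (-10/9)·u_0 − (-1/10)·u_1 = (1/2, 0, 1/2).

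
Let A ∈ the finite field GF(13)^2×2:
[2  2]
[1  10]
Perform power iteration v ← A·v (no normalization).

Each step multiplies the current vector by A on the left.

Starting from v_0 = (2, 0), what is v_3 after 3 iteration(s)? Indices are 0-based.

v_3 = (7, 5)

v_0 = (2, 0).
v_1 = A·v_0 = (4, 2).
v_2 = A·v_1 = (12, 11).
v_3 = A·v_2 = (7, 5).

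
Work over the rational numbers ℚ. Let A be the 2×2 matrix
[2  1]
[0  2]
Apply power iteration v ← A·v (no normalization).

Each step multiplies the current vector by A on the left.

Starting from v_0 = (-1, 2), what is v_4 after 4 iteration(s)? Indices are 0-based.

v_0 = (-1, 2).
v_1 = A·v_0 = (0, 4).
v_2 = A·v_1 = (4, 8).
v_3 = A·v_2 = (16, 16).
v_4 = A·v_3 = (48, 32).

v_4 = (48, 32)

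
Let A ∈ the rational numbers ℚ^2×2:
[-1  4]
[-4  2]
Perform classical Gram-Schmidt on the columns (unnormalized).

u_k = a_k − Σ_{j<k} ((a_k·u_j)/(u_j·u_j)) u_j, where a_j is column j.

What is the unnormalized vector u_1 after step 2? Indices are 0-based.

Step 1: u_0 = a_0 = (-1, -4).
Step 2: u_1 = a_1 − (-12/17)·u_0 = (56/17, -14/17).

u_1 = (56/17, -14/17)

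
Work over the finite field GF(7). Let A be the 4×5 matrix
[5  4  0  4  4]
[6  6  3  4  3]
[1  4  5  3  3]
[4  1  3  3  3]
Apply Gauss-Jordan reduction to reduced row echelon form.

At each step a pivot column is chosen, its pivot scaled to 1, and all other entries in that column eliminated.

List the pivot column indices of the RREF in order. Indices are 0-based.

pivot columns: 0, 1, 2, 3

pivot(0,0)=5: scale R0 → (1, 5, 0, 5, 5)
  clear (1,0): R1 −= (6)R0 → (0, 4, 3, 2, 1)
  clear (2,0): R2 −= (1)R0 → (0, 6, 5, 5, 5)
  clear (3,0): R3 −= (4)R0 → (0, 2, 3, 4, 4)
pivot(1,1)=4: scale R1 → (0, 1, 6, 4, 2)
  clear (0,1): R0 −= (5)R1 → (1, 0, 5, 6, 2)
  clear (2,1): R2 −= (6)R1 → (0, 0, 4, 2, 0)
  clear (3,1): R3 −= (2)R1 → (0, 0, 5, 3, 0)
pivot(2,2)=4: scale R2 → (0, 0, 1, 4, 0)
  clear (0,2): R0 −= (5)R2 → (1, 0, 0, 0, 2)
  clear (1,2): R1 −= (6)R2 → (0, 1, 0, 1, 2)
  clear (3,2): R3 −= (5)R2 → (0, 0, 0, 4, 0)
pivot(3,3)=4: scale R3 → (0, 0, 0, 1, 0)
  clear (1,3): R1 −= (1)R3 → (0, 1, 0, 0, 2)
  clear (2,3): R2 −= (4)R3 → (0, 0, 1, 0, 0)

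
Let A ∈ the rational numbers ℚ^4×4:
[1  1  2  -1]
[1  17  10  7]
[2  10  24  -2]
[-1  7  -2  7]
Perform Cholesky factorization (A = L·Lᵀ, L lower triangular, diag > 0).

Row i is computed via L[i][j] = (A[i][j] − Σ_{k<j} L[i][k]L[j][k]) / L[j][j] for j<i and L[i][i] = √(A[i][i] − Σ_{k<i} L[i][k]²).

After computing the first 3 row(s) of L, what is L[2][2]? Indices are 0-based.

L[2][2] = 4

Step 1: L[0][0] = √(1) = 1.
  L[1][0] = (1) / L[0][0] = 1.
Step 2: L[1][1] = √(16) = 4.
  L[2][0] = (2) / L[0][0] = 2.
  L[2][1] = (8) / L[1][1] = 2.
Step 3: L[2][2] = √(16) = 4.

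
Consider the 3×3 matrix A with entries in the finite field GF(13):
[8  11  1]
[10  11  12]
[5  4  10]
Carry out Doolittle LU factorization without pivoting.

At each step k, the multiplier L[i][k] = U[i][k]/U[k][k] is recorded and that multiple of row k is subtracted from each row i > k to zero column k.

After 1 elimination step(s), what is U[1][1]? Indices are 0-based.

k=0: U[0][0]=8
  eliminate (1,0): mult=11, new row 1: (0, 7, 1); set L[1][0]=11
  eliminate (2,0): mult=12, new row 2: (0, 2, 11); set L[2][0]=12

U[1][1] = 7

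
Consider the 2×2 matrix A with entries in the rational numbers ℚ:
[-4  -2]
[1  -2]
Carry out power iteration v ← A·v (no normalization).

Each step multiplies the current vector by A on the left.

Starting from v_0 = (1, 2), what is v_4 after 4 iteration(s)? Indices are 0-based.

v_0 = (1, 2).
v_1 = A·v_0 = (-8, -3).
v_2 = A·v_1 = (38, -2).
v_3 = A·v_2 = (-148, 42).
v_4 = A·v_3 = (508, -232).

v_4 = (508, -232)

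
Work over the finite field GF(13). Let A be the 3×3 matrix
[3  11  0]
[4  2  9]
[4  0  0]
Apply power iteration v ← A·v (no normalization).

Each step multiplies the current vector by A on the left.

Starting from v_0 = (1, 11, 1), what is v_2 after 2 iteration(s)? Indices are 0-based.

v_0 = (1, 11, 1).
v_1 = A·v_0 = (7, 9, 4).
v_2 = A·v_1 = (3, 4, 2).

v_2 = (3, 4, 2)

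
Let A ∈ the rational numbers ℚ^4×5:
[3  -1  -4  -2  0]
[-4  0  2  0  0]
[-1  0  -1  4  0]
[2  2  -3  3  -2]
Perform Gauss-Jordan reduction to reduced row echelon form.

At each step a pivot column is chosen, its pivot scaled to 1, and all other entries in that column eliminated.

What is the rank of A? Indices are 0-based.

[1] R0 /= 3  ⇒  (1, -1/3, -4/3, -2/3, 0)
     R1 -= -4·R0  ⇒  (0, -4/3, -10/3, -8/3, 0)
     R2 -= -1·R0  ⇒  (0, -1/3, -7/3, 10/3, 0)
     R3 -= 2·R0  ⇒  (0, 8/3, -1/3, 13/3, -2)
[2] R1 /= -4/3  ⇒  (0, 1, 5/2, 2, 0)
     R0 -= -1/3·R1  ⇒  (1, 0, -1/2, 0, 0)
     R2 -= -1/3·R1  ⇒  (0, 0, -3/2, 4, 0)
     R3 -= 8/3·R1  ⇒  (0, 0, -7, -1, -2)
[3] R2 /= -3/2  ⇒  (0, 0, 1, -8/3, 0)
     R0 -= -1/2·R2  ⇒  (1, 0, 0, -4/3, 0)
     R1 -= 5/2·R2  ⇒  (0, 1, 0, 26/3, 0)
     R3 -= -7·R2  ⇒  (0, 0, 0, -59/3, -2)
[4] R3 /= -59/3  ⇒  (0, 0, 0, 1, 6/59)
     R0 -= -4/3·R3  ⇒  (1, 0, 0, 0, 8/59)
     R1 -= 26/3·R3  ⇒  (0, 1, 0, 0, -52/59)
     R2 -= -8/3·R3  ⇒  (0, 0, 1, 0, 16/59)

rank = 4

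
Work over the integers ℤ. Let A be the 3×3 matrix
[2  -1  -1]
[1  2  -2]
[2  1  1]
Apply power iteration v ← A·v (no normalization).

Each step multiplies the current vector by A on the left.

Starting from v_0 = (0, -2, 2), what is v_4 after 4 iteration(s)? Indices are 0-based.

v_4 = (96, 40, 64)

v_0 = (0, -2, 2).
v_1 = A·v_0 = (0, -8, 0).
v_2 = A·v_1 = (8, -16, -8).
v_3 = A·v_2 = (40, -8, -8).
v_4 = A·v_3 = (96, 40, 64).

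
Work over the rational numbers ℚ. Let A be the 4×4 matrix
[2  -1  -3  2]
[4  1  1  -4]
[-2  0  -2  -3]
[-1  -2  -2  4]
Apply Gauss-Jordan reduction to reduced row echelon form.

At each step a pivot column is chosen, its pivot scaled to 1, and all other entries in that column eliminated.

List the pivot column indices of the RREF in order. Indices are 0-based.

pivot columns: 0, 1, 2, 3

pivot(0,0)=2: scale R0 → (1, -1/2, -3/2, 1)
  clear (1,0): R1 −= (4)R0 → (0, 3, 7, -8)
  clear (2,0): R2 −= (-2)R0 → (0, -1, -5, -1)
  clear (3,0): R3 −= (-1)R0 → (0, -5/2, -7/2, 5)
pivot(1,1)=3: scale R1 → (0, 1, 7/3, -8/3)
  clear (0,1): R0 −= (-1/2)R1 → (1, 0, -1/3, -1/3)
  clear (2,1): R2 −= (-1)R1 → (0, 0, -8/3, -11/3)
  clear (3,1): R3 −= (-5/2)R1 → (0, 0, 7/3, -5/3)
pivot(2,2)=-8/3: scale R2 → (0, 0, 1, 11/8)
  clear (0,2): R0 −= (-1/3)R2 → (1, 0, 0, 1/8)
  clear (1,2): R1 −= (7/3)R2 → (0, 1, 0, -47/8)
  clear (3,2): R3 −= (7/3)R2 → (0, 0, 0, -39/8)
pivot(3,3)=-39/8: scale R3 → (0, 0, 0, 1)
  clear (0,3): R0 −= (1/8)R3 → (1, 0, 0, 0)
  clear (1,3): R1 −= (-47/8)R3 → (0, 1, 0, 0)
  clear (2,3): R2 −= (11/8)R3 → (0, 0, 1, 0)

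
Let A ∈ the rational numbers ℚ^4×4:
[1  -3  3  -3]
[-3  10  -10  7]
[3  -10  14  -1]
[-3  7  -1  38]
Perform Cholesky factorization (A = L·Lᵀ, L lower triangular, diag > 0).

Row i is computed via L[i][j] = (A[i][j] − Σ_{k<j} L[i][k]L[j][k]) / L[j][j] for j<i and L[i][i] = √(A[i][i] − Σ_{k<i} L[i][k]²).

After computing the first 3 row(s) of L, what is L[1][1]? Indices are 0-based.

Step 1: L[0][0] = √(1) = 1.
  L[1][0] = (-3) / L[0][0] = -3.
Step 2: L[1][1] = √(1) = 1.
  L[2][0] = (3) / L[0][0] = 3.
  L[2][1] = (-1) / L[1][1] = -1.
Step 3: L[2][2] = √(4) = 2.

L[1][1] = 1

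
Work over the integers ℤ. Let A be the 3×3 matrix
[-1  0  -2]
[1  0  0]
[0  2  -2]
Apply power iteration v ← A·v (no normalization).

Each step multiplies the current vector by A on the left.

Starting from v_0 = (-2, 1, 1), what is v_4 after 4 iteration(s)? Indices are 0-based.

v_4 = (-24, 8, -16)

v_0 = (-2, 1, 1).
v_1 = A·v_0 = (0, -2, 0).
v_2 = A·v_1 = (0, 0, -4).
v_3 = A·v_2 = (8, 0, 8).
v_4 = A·v_3 = (-24, 8, -16).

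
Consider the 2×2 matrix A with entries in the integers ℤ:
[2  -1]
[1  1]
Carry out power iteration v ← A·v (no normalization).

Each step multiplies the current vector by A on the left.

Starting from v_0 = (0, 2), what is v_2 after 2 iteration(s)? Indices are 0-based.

v_0 = (0, 2).
v_1 = A·v_0 = (-2, 2).
v_2 = A·v_1 = (-6, 0).

v_2 = (-6, 0)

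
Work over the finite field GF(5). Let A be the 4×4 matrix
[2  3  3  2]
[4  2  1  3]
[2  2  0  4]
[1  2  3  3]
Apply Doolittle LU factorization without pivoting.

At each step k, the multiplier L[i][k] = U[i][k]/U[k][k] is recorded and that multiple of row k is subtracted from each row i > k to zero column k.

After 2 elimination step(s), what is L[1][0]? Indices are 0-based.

L[1][0] = 2

Step 1: pivot at (0,0) is 2.
  row1 ← row1 − (2)·row0  ⇒  L[1][0]=2, U row1=(0, 1, 0, 4)
  row2 ← row2 − (1)·row0  ⇒  L[2][0]=1, U row2=(0, 4, 2, 2)
  row3 ← row3 − (3)·row0  ⇒  L[3][0]=3, U row3=(0, 3, 4, 2)
Step 2: pivot at (1,1) is 1.
  row2 ← row2 − (4)·row1  ⇒  L[2][1]=4, U row2=(0, 0, 2, 1)
  row3 ← row3 − (3)·row1  ⇒  L[3][1]=3, U row3=(0, 0, 4, 0)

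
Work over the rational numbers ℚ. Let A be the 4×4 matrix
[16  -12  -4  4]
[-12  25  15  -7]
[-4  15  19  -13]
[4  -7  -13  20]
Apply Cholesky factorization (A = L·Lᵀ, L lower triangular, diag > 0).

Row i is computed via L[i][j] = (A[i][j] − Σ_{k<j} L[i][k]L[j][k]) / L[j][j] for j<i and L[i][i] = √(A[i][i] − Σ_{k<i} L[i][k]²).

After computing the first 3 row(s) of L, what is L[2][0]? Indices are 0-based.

Step 1: L[0][0] = √(16) = 4.
  L[1][0] = (-12) / L[0][0] = -3.
Step 2: L[1][1] = √(16) = 4.
  L[2][0] = (-4) / L[0][0] = -1.
  L[2][1] = (12) / L[1][1] = 3.
Step 3: L[2][2] = √(9) = 3.

L[2][0] = -1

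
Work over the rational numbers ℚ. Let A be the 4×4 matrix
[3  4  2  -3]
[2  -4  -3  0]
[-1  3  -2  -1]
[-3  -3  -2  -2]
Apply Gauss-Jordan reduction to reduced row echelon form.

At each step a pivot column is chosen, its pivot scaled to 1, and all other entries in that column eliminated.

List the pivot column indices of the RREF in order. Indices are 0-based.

step 1: normalize row 0 (÷3) = (1, 4/3, 2/3, -1)
  row 1: subtract 2×row0 = (0, -20/3, -13/3, 2)
  row 2: subtract -1×row0 = (0, 13/3, -4/3, -2)
  row 3: subtract -3×row0 = (0, 1, 0, -5)
step 2: normalize row 1 (÷-20/3) = (0, 1, 13/20, -3/10)
  row 0: subtract 4/3×row1 = (1, 0, -1/5, -3/5)
  row 2: subtract 13/3×row1 = (0, 0, -83/20, -7/10)
  row 3: subtract 1×row1 = (0, 0, -13/20, -47/10)
step 3: normalize row 2 (÷-83/20) = (0, 0, 1, 14/83)
  row 0: subtract -1/5×row2 = (1, 0, 0, -47/83)
  row 1: subtract 13/20×row2 = (0, 1, 0, -34/83)
  row 3: subtract -13/20×row2 = (0, 0, 0, -381/83)
step 4: normalize row 3 (÷-381/83) = (0, 0, 0, 1)
  row 0: subtract -47/83×row3 = (1, 0, 0, 0)
  row 1: subtract -34/83×row3 = (0, 1, 0, 0)
  row 2: subtract 14/83×row3 = (0, 0, 1, 0)

pivot columns: 0, 1, 2, 3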